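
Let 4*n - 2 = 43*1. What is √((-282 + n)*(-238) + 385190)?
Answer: √1798514/2 ≈ 670.54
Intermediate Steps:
n = 45/4 (n = ½ + (43*1)/4 = ½ + (¼)*43 = ½ + 43/4 = 45/4 ≈ 11.250)
√((-282 + n)*(-238) + 385190) = √((-282 + 45/4)*(-238) + 385190) = √(-1083/4*(-238) + 385190) = √(128877/2 + 385190) = √(899257/2) = √1798514/2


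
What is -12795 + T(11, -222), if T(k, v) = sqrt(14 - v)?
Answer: -12795 + 2*sqrt(59) ≈ -12780.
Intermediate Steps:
-12795 + T(11, -222) = -12795 + sqrt(14 - 1*(-222)) = -12795 + sqrt(14 + 222) = -12795 + sqrt(236) = -12795 + 2*sqrt(59)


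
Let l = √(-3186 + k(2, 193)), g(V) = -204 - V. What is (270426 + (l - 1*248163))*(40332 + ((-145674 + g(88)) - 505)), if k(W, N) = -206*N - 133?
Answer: -2362972557 - 106139*I*√43077 ≈ -2.363e+9 - 2.2029e+7*I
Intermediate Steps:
k(W, N) = -133 - 206*N
l = I*√43077 (l = √(-3186 + (-133 - 206*193)) = √(-3186 + (-133 - 39758)) = √(-3186 - 39891) = √(-43077) = I*√43077 ≈ 207.55*I)
(270426 + (l - 1*248163))*(40332 + ((-145674 + g(88)) - 505)) = (270426 + (I*√43077 - 1*248163))*(40332 + ((-145674 + (-204 - 1*88)) - 505)) = (270426 + (I*√43077 - 248163))*(40332 + ((-145674 + (-204 - 88)) - 505)) = (270426 + (-248163 + I*√43077))*(40332 + ((-145674 - 292) - 505)) = (22263 + I*√43077)*(40332 + (-145966 - 505)) = (22263 + I*√43077)*(40332 - 146471) = (22263 + I*√43077)*(-106139) = -2362972557 - 106139*I*√43077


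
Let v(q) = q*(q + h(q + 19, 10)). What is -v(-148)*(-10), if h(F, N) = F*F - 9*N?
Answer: -24276440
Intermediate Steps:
h(F, N) = F² - 9*N
v(q) = q*(-90 + q + (19 + q)²) (v(q) = q*(q + ((q + 19)² - 9*10)) = q*(q + ((19 + q)² - 90)) = q*(q + (-90 + (19 + q)²)) = q*(-90 + q + (19 + q)²))
-v(-148)*(-10) = -(-148*(-90 - 148 + (19 - 148)²))*(-10) = -(-148*(-90 - 148 + (-129)²))*(-10) = -(-148*(-90 - 148 + 16641))*(-10) = -(-148*16403)*(-10) = -(-2427644)*(-10) = -1*24276440 = -24276440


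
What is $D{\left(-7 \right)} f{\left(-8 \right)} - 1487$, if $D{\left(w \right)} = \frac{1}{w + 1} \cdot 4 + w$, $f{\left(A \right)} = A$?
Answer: $- \frac{4277}{3} \approx -1425.7$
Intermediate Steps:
$D{\left(w \right)} = w + \frac{4}{1 + w}$ ($D{\left(w \right)} = \frac{1}{1 + w} 4 + w = \frac{4}{1 + w} + w = w + \frac{4}{1 + w}$)
$D{\left(-7 \right)} f{\left(-8 \right)} - 1487 = \frac{4 - 7 + \left(-7\right)^{2}}{1 - 7} \left(-8\right) - 1487 = \frac{4 - 7 + 49}{-6} \left(-8\right) - 1487 = \left(- \frac{1}{6}\right) 46 \left(-8\right) - 1487 = \left(- \frac{23}{3}\right) \left(-8\right) - 1487 = \frac{184}{3} - 1487 = - \frac{4277}{3}$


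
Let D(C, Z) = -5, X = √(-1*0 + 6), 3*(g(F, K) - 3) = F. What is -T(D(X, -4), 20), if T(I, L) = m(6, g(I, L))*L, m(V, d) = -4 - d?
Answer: 320/3 ≈ 106.67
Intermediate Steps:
g(F, K) = 3 + F/3
X = √6 (X = √(0 + 6) = √6 ≈ 2.4495)
T(I, L) = L*(-7 - I/3) (T(I, L) = (-4 - (3 + I/3))*L = (-4 + (-3 - I/3))*L = (-7 - I/3)*L = L*(-7 - I/3))
-T(D(X, -4), 20) = -(-1)*20*(21 - 5)/3 = -(-1)*20*16/3 = -1*(-320/3) = 320/3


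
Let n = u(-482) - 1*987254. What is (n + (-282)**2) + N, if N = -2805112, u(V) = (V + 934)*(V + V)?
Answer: -4148570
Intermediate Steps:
u(V) = 2*V*(934 + V) (u(V) = (934 + V)*(2*V) = 2*V*(934 + V))
n = -1422982 (n = 2*(-482)*(934 - 482) - 1*987254 = 2*(-482)*452 - 987254 = -435728 - 987254 = -1422982)
(n + (-282)**2) + N = (-1422982 + (-282)**2) - 2805112 = (-1422982 + 79524) - 2805112 = -1343458 - 2805112 = -4148570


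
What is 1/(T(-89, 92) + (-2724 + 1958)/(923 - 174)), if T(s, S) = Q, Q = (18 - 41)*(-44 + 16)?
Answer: 749/481590 ≈ 0.0015553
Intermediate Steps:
Q = 644 (Q = -23*(-28) = 644)
T(s, S) = 644
1/(T(-89, 92) + (-2724 + 1958)/(923 - 174)) = 1/(644 + (-2724 + 1958)/(923 - 174)) = 1/(644 - 766/749) = 1/(481590/749) = 749/481590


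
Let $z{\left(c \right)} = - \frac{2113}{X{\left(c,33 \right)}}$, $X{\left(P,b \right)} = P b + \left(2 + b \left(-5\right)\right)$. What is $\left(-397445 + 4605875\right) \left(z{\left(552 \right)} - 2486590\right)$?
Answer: $- \frac{188918153976558690}{18053} \approx -1.0465 \cdot 10^{13}$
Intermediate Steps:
$X{\left(P,b \right)} = 2 - 5 b + P b$ ($X{\left(P,b \right)} = P b - \left(-2 + 5 b\right) = 2 - 5 b + P b$)
$z{\left(c \right)} = - \frac{2113}{-163 + 33 c}$ ($z{\left(c \right)} = - \frac{2113}{2 - 165 + c 33} = - \frac{2113}{2 - 165 + 33 c} = - \frac{2113}{-163 + 33 c}$)
$\left(-397445 + 4605875\right) \left(z{\left(552 \right)} - 2486590\right) = \left(-397445 + 4605875\right) \left(- \frac{2113}{-163 + 33 \cdot 552} - 2486590\right) = 4208430 \left(- \frac{2113}{-163 + 18216} - 2486590\right) = 4208430 \left(- \frac{2113}{18053} - 2486590\right) = 4208430 \left(- \frac{44890411383}{18053}\right) = - \frac{188918153976558690}{18053}$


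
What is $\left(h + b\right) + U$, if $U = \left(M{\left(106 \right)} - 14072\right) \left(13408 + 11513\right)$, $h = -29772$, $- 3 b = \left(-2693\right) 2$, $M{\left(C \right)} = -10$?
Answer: $- \frac{1052896496}{3} \approx -3.5097 \cdot 10^{8}$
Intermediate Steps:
$b = \frac{5386}{3}$ ($b = - \frac{\left(-2693\right) 2}{3} = \left(- \frac{1}{3}\right) \left(-5386\right) = \frac{5386}{3} \approx 1795.3$)
$U = -350937522$ ($U = \left(-10 - 14072\right) \left(13408 + 11513\right) = \left(-14082\right) 24921 = -350937522$)
$\left(h + b\right) + U = \left(-29772 + \frac{5386}{3}\right) - 350937522 = - \frac{83930}{3} - 350937522 = - \frac{1052896496}{3}$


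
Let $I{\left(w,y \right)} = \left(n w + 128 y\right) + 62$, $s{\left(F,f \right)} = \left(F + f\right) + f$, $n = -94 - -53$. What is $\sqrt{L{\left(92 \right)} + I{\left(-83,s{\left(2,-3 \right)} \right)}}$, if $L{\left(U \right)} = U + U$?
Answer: $\sqrt{3137} \approx 56.009$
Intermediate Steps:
$n = -41$ ($n = -94 + 53 = -41$)
$s{\left(F,f \right)} = F + 2 f$
$L{\left(U \right)} = 2 U$
$I{\left(w,y \right)} = 62 - 41 w + 128 y$ ($I{\left(w,y \right)} = \left(- 41 w + 128 y\right) + 62 = 62 - 41 w + 128 y$)
$\sqrt{L{\left(92 \right)} + I{\left(-83,s{\left(2,-3 \right)} \right)}} = \sqrt{2 \cdot 92 + \left(62 - -3403 + 128 \left(2 + 2 \left(-3\right)\right)\right)} = \sqrt{184 + \left(62 + 3403 + 128 \left(2 - 6\right)\right)} = \sqrt{184 + \left(62 + 3403 + 128 \left(-4\right)\right)} = \sqrt{184 + \left(62 + 3403 - 512\right)} = \sqrt{184 + 2953} = \sqrt{3137}$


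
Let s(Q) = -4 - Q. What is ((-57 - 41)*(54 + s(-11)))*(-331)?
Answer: 1978718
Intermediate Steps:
((-57 - 41)*(54 + s(-11)))*(-331) = ((-57 - 41)*(54 + (-4 - 1*(-11))))*(-331) = -98*(54 + (-4 + 11))*(-331) = -98*(54 + 7)*(-331) = -98*61*(-331) = -5978*(-331) = 1978718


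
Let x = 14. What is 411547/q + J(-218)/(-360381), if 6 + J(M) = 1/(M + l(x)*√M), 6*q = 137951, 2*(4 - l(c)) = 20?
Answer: 226030318751543/12627589510074 - I*√218/3325836122 ≈ 17.9 - 4.4394e-9*I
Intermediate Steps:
l(c) = -6 (l(c) = 4 - ½*20 = 4 - 10 = -6)
q = 137951/6 (q = (⅙)*137951 = 137951/6 ≈ 22992.)
J(M) = -6 + 1/(M - 6*√M)
411547/q + J(-218)/(-360381) = 411547/(137951/6) + ((1 - 6*(-218) + 36*√(-218))/(-218 - 6*I*√218))/(-360381) = 411547*(6/137951) + ((1 + 1308 + 36*(I*√218))/(-218 - 6*I*√218))*(-1/360381) = 2469282/137951 + ((1 + 1308 + 36*I*√218)/(-218 - 6*I*√218))*(-1/360381) = 2469282/137951 + ((1309 + 36*I*√218)/(-218 - 6*I*√218))*(-1/360381) = 2469282/137951 - (1309 + 36*I*√218)/(360381*(-218 - 6*I*√218))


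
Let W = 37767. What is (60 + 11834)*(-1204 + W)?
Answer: 434880322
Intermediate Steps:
(60 + 11834)*(-1204 + W) = (60 + 11834)*(-1204 + 37767) = 11894*36563 = 434880322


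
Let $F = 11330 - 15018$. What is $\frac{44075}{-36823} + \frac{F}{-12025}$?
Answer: $- \frac{394198651}{442796575} \approx -0.89025$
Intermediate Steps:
$F = -3688$
$\frac{44075}{-36823} + \frac{F}{-12025} = \frac{44075}{-36823} - \frac{3688}{-12025} = 44075 \left(- \frac{1}{36823}\right) - - \frac{3688}{12025} = - \frac{44075}{36823} + \frac{3688}{12025} = - \frac{394198651}{442796575}$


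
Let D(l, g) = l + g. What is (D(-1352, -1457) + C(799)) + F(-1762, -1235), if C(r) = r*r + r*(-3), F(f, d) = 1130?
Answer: 634325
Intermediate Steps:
D(l, g) = g + l
C(r) = r² - 3*r
(D(-1352, -1457) + C(799)) + F(-1762, -1235) = ((-1457 - 1352) + 799*(-3 + 799)) + 1130 = (-2809 + 799*796) + 1130 = (-2809 + 636004) + 1130 = 633195 + 1130 = 634325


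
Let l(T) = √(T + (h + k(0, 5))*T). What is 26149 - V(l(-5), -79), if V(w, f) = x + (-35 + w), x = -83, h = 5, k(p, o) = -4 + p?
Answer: 26267 - I*√10 ≈ 26267.0 - 3.1623*I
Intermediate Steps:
l(T) = √2*√T (l(T) = √(T + (5 + (-4 + 0))*T) = √(T + (5 - 4)*T) = √(T + 1*T) = √(T + T) = √(2*T) = √2*√T)
V(w, f) = -118 + w (V(w, f) = -83 + (-35 + w) = -118 + w)
26149 - V(l(-5), -79) = 26149 - (-118 + √2*√(-5)) = 26149 - (-118 + √2*(I*√5)) = 26149 - (-118 + I*√10) = 26149 + (118 - I*√10) = 26267 - I*√10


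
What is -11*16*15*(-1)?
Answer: 2640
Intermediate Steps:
-11*16*15*(-1) = -2640*(-1) = -11*(-240) = 2640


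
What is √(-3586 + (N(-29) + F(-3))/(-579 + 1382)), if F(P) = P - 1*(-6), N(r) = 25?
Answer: I*√2312262590/803 ≈ 59.883*I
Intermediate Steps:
F(P) = 6 + P (F(P) = P + 6 = 6 + P)
√(-3586 + (N(-29) + F(-3))/(-579 + 1382)) = √(-3586 + (25 + (6 - 3))/(-579 + 1382)) = √(-3586 + (25 + 3)/803) = √(-3586 + 28*(1/803)) = √(-3586 + 28/803) = √(-2879530/803) = I*√2312262590/803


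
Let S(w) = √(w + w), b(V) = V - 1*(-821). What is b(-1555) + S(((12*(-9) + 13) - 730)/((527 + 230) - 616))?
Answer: -734 + 5*I*√1034/47 ≈ -734.0 + 3.4208*I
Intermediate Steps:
b(V) = 821 + V (b(V) = V + 821 = 821 + V)
S(w) = √2*√w (S(w) = √(2*w) = √2*√w)
b(-1555) + S(((12*(-9) + 13) - 730)/((527 + 230) - 616)) = (821 - 1555) + √2*√(((12*(-9) + 13) - 730)/((527 + 230) - 616)) = -734 + √2*√(((-108 + 13) - 730)/(757 - 616)) = -734 + √2*√((-95 - 730)/141) = -734 + √2*√(-825*1/141) = -734 + √2*√(-275/47) = -734 + √2*(5*I*√517/47) = -734 + 5*I*√1034/47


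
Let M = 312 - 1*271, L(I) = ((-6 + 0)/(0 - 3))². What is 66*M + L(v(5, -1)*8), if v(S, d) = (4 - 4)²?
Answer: 2710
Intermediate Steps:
v(S, d) = 0 (v(S, d) = 0² = 0)
L(I) = 4 (L(I) = (-6/(-3))² = (-6*(-⅓))² = 2² = 4)
M = 41 (M = 312 - 271 = 41)
66*M + L(v(5, -1)*8) = 66*41 + 4 = 2706 + 4 = 2710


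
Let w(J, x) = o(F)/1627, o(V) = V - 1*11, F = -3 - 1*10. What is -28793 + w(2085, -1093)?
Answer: -46846235/1627 ≈ -28793.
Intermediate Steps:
F = -13 (F = -3 - 10 = -13)
o(V) = -11 + V (o(V) = V - 11 = -11 + V)
w(J, x) = -24/1627 (w(J, x) = (-11 - 13)/1627 = -24*1/1627 = -24/1627)
-28793 + w(2085, -1093) = -28793 - 24/1627 = -46846235/1627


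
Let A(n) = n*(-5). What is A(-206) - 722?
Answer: 308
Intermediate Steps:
A(n) = -5*n
A(-206) - 722 = -5*(-206) - 722 = 1030 - 722 = 308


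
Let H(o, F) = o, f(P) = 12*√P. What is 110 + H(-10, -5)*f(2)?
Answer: 110 - 120*√2 ≈ -59.706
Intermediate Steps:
110 + H(-10, -5)*f(2) = 110 - 120*√2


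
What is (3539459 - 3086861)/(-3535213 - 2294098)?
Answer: -452598/5829311 ≈ -0.077642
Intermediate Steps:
(3539459 - 3086861)/(-3535213 - 2294098) = 452598/(-5829311) = 452598*(-1/5829311) = -452598/5829311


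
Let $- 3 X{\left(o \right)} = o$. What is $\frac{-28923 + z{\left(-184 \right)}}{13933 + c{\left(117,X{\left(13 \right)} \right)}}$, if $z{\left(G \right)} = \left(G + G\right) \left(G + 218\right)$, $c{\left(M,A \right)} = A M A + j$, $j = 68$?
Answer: $- \frac{41435}{16198} \approx -2.558$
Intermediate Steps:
$X{\left(o \right)} = - \frac{o}{3}$
$c{\left(M,A \right)} = 68 + M A^{2}$ ($c{\left(M,A \right)} = A M A + 68 = M A^{2} + 68 = 68 + M A^{2}$)
$z{\left(G \right)} = 2 G \left(218 + G\right)$
$\frac{-28923 + z{\left(-184 \right)}}{13933 + c{\left(117,X{\left(13 \right)} \right)}} = \frac{-28923 + 2 \left(-184\right) \left(218 - 184\right)}{13933 + \left(68 + 117 \left(\left(- \frac{1}{3}\right) 13\right)^{2}\right)} = \frac{-28923 + 2 \left(-184\right) 34}{13933 + \left(68 + 117 \left(- \frac{13}{3}\right)^{2}\right)} = \frac{-28923 - 12512}{13933 + \left(68 + 117 \cdot \frac{169}{9}\right)} = - \frac{41435}{13933 + \left(68 + 2197\right)} = - \frac{41435}{13933 + 2265} = - \frac{41435}{16198}$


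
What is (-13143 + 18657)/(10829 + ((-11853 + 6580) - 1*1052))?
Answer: 2757/2252 ≈ 1.2242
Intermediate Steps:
(-13143 + 18657)/(10829 + ((-11853 + 6580) - 1*1052)) = 5514/(10829 + (-5273 - 1052)) = 5514/(10829 - 6325) = 5514/4504 = 5514*(1/4504) = 2757/2252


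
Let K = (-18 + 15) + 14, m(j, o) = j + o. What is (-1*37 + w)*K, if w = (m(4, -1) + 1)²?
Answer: -231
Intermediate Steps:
w = 16 (w = ((4 - 1) + 1)² = (3 + 1)² = 4² = 16)
K = 11 (K = -3 + 14 = 11)
(-1*37 + w)*K = (-1*37 + 16)*11 = (-37 + 16)*11 = -21*11 = -231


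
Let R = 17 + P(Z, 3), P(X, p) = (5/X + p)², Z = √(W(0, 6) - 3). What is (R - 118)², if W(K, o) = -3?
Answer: 327529/36 + 2885*I*√6/3 ≈ 9098.0 + 2355.6*I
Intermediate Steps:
Z = I*√6 (Z = √(-3 - 3) = √(-6) = I*√6 ≈ 2.4495*I)
P(X, p) = (p + 5/X)²
R = 17 - (5 + 3*I*√6)²/6 (R = 17 + (5 + (I*√6)*3)²/(I*√6)² = 17 - (5 + 3*I*√6)²/6 ≈ 21.833 - 12.247*I)
(R - 118)² = ((131/6 - 5*I*√6) - 118)² = (-577/6 - 5*I*√6)²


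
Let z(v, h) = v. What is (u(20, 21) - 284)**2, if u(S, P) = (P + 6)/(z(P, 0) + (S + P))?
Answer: 309091561/3844 ≈ 80409.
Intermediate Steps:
u(S, P) = (6 + P)/(S + 2*P) (u(S, P) = (P + 6)/(P + (S + P)) = (6 + P)/(P + (P + S)) = (6 + P)/(S + 2*P))
(u(20, 21) - 284)**2 = ((6 + 21)/(20 + 2*21) - 284)**2 = (27/(20 + 42) - 284)**2 = (27/62 - 284)**2 = (-17581/62)**2 = 309091561/3844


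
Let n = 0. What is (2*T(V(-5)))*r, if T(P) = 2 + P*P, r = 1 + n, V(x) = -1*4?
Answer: 36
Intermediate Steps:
V(x) = -4
r = 1 (r = 1 + 0 = 1)
T(P) = 2 + P**2
(2*T(V(-5)))*r = (2*(2 + (-4)**2))*1 = (2*(2 + 16))*1 = (2*18)*1 = 36*1 = 36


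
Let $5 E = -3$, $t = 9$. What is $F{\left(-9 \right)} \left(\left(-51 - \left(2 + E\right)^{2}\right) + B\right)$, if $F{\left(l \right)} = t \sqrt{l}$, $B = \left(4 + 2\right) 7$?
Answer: $- \frac{7398 i}{25} \approx - 295.92 i$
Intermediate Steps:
$B = 42$ ($B = 6 \cdot 7 = 42$)
$E = - \frac{3}{5}$ ($E = \frac{1}{5} \left(-3\right) = - \frac{3}{5} \approx -0.6$)
$F{\left(l \right)} = 9 \sqrt{l}$
$F{\left(-9 \right)} \left(\left(-51 - \left(2 + E\right)^{2}\right) + B\right) = 9 \sqrt{-9} \left(\left(-51 - \left(2 - \frac{3}{5}\right)^{2}\right) + 42\right) = 9 \cdot 3 i \left(\left(-51 - \left(\frac{7}{5}\right)^{2}\right) + 42\right) = 27 i \left(\left(-51 - \frac{49}{25}\right) + 42\right) = 27 i \left(- \frac{1324}{25} + 42\right) = 27 i \left(- \frac{274}{25}\right) = - \frac{7398 i}{25}$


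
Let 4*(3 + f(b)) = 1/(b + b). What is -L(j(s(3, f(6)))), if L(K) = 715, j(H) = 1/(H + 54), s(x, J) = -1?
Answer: -715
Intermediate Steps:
f(b) = -3 + 1/(8*b) (f(b) = -3 + 1/(4*(b + b)) = -3 + 1/(4*((2*b))) = -3 + (1/(2*b))/4 = -3 + 1/(8*b))
j(H) = 1/(54 + H)
-L(j(s(3, f(6)))) = -1*715 = -715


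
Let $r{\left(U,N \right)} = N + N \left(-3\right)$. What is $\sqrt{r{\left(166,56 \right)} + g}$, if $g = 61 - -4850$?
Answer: $\sqrt{4799} \approx 69.275$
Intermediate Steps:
$r{\left(U,N \right)} = - 2 N$ ($r{\left(U,N \right)} = N - 3 N = - 2 N$)
$g = 4911$ ($g = 61 + 4850 = 4911$)
$\sqrt{r{\left(166,56 \right)} + g} = \sqrt{\left(-2\right) 56 + 4911} = \sqrt{-112 + 4911} = \sqrt{4799}$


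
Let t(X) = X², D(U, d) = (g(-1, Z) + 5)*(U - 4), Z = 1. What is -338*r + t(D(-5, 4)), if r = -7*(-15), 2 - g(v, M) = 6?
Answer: -35409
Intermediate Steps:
g(v, M) = -4 (g(v, M) = 2 - 1*6 = 2 - 6 = -4)
r = 105
D(U, d) = -4 + U (D(U, d) = (-4 + 5)*(U - 4) = 1*(-4 + U) = -4 + U)
-338*r + t(D(-5, 4)) = -338*105 + (-4 - 5)² = -35490 + (-9)² = -35490 + 81 = -35409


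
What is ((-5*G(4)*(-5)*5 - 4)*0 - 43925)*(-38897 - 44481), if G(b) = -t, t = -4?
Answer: 3662378650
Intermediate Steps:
G(b) = 4 (G(b) = -1*(-4) = 4)
((-5*G(4)*(-5)*5 - 4)*0 - 43925)*(-38897 - 44481) = ((-5*4*(-5)*5 - 4)*0 - 43925)*(-38897 - 44481) = ((-(-100)*5 - 4)*0 - 43925)*(-83378) = ((-5*(-100) - 4)*0 - 43925)*(-83378) = ((500 - 4)*0 - 43925)*(-83378) = (496*0 - 43925)*(-83378) = (0 - 43925)*(-83378) = -43925*(-83378) = 3662378650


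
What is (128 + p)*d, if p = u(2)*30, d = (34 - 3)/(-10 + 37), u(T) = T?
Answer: 5828/27 ≈ 215.85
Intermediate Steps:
d = 31/27 ≈ 1.1481
p = 60 (p = 2*30 = 60)
(128 + p)*d = (128 + 60)*(31/27) = 188*(31/27) = 5828/27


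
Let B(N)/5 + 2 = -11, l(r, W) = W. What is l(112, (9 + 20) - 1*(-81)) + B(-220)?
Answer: 45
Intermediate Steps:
B(N) = -65 (B(N) = -10 + 5*(-11) = -10 - 55 = -65)
l(112, (9 + 20) - 1*(-81)) + B(-220) = ((9 + 20) - 1*(-81)) - 65 = (29 + 81) - 65 = 110 - 65 = 45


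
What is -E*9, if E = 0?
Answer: 0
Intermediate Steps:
-E*9 = -1*0*9 = 0*9 = 0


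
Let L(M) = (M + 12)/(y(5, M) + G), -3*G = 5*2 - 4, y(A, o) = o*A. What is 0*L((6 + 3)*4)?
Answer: 0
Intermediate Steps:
y(A, o) = A*o
G = -2 (G = -(5*2 - 4)/3 = -(10 - 4)/3 = -1/3*6 = -2)
L(M) = (12 + M)/(-2 + 5*M) (L(M) = (M + 12)/(5*M - 2) = (12 + M)/(-2 + 5*M))
0*L((6 + 3)*4) = 0*((12 + (6 + 3)*4)/(-2 + 5*((6 + 3)*4))) = 0*((12 + 9*4)/(-2 + 5*(9*4))) = 0*((12 + 36)/(-2 + 5*36)) = 0*(48/(-2 + 180)) = 0*(48/178) = 0*((1/178)*48) = 0*(24/89) = 0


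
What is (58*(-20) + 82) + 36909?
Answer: 35831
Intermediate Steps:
(58*(-20) + 82) + 36909 = (-1160 + 82) + 36909 = -1078 + 36909 = 35831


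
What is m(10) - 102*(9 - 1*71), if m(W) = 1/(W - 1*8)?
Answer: 12649/2 ≈ 6324.5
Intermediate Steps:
m(W) = 1/(-8 + W) (m(W) = 1/(W - 8) = 1/(-8 + W))
m(10) - 102*(9 - 1*71) = 1/(-8 + 10) - 102*(9 - 1*71) = 1/2 - 102*(9 - 71) = 1/2 - 102*(-62) = 1/2 + 6324 = 12649/2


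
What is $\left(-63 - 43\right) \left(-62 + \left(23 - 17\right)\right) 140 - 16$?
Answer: $831024$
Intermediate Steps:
$\left(-63 - 43\right) \left(-62 + \left(23 - 17\right)\right) 140 - 16 = - 106 \left(-62 + 6\right) 140 - 16 = \left(-106\right) \left(-56\right) 140 - 16 = 5936 \cdot 140 - 16 = 831040 - 16 = 831024$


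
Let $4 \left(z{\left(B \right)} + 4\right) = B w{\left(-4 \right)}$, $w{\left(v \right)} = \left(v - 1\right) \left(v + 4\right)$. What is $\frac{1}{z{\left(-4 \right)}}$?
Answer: $- \frac{1}{4} \approx -0.25$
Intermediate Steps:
$w{\left(v \right)} = \left(-1 + v\right) \left(4 + v\right)$
$z{\left(B \right)} = -4$ ($z{\left(B \right)} = -4 + \frac{B \left(-4 + \left(-4\right)^{2} + 3 \left(-4\right)\right)}{4} = -4 + \frac{B \left(-4 + 16 - 12\right)}{4} = -4 + \frac{B 0}{4} = -4 + \frac{1}{4} \cdot 0 = -4 + 0 = -4$)
$\frac{1}{z{\left(-4 \right)}} = \frac{1}{-4} = - \frac{1}{4}$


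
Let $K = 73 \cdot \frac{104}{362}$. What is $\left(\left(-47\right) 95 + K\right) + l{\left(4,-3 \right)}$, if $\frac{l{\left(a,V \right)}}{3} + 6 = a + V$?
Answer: $- \frac{807084}{181} \approx -4459.0$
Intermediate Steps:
$l{\left(a,V \right)} = -18 + 3 V + 3 a$ ($l{\left(a,V \right)} = -18 + 3 \left(a + V\right) = -18 + 3 \left(V + a\right) = -18 + \left(3 V + 3 a\right) = -18 + 3 V + 3 a$)
$K = \frac{3796}{181}$ ($K = 73 \cdot 104 \cdot \frac{1}{362} = 73 \cdot \frac{52}{181} = \frac{3796}{181} \approx 20.972$)
$\left(\left(-47\right) 95 + K\right) + l{\left(4,-3 \right)} = \left(\left(-47\right) 95 + \frac{3796}{181}\right) + \left(-18 + 3 \left(-3\right) + 3 \cdot 4\right) = \left(-4465 + \frac{3796}{181}\right) - 15 = - \frac{804369}{181} - 15 = - \frac{807084}{181}$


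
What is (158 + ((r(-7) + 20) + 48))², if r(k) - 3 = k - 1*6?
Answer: 46656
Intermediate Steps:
r(k) = -3 + k (r(k) = 3 + (k - 1*6) = 3 + (k - 6) = 3 + (-6 + k) = -3 + k)
(158 + ((r(-7) + 20) + 48))² = (158 + (((-3 - 7) + 20) + 48))² = (158 + ((-10 + 20) + 48))² = (158 + (10 + 48))² = (158 + 58)² = 216² = 46656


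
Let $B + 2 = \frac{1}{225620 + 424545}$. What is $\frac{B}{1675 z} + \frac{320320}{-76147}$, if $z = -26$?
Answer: $- \frac{9069661123287637}{2156078375805250} \approx -4.2066$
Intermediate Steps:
$B = - \frac{1300329}{650165}$ ($B = -2 + \frac{1}{225620 + 424545} = -2 + \frac{1}{650165} = - \frac{1300329}{650165} \approx -2.0$)
$\frac{B}{1675 z} + \frac{320320}{-76147} = - \frac{1300329}{650165 \cdot 1675 \left(-26\right)} + \frac{320320}{-76147} = - \frac{1300329}{650165 \left(-43550\right)} + 320320 \left(- \frac{1}{76147}\right) = \left(- \frac{1300329}{650165}\right) \left(- \frac{1}{43550}\right) - \frac{320320}{76147} = \frac{1300329}{28314685750} - \frac{320320}{76147} = - \frac{9069661123287637}{2156078375805250}$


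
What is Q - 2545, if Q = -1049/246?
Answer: -627119/246 ≈ -2549.3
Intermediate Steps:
Q = -1049/246 (Q = -1049*1/246 = -1049/246 ≈ -4.2642)
Q - 2545 = -1049/246 - 2545 = -627119/246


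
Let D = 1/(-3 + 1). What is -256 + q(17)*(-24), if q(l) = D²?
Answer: -262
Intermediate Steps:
D = -½ (D = 1/(-2) = -½ ≈ -0.50000)
q(l) = ¼ (q(l) = (-½)² = ¼)
-256 + q(17)*(-24) = -256 + (¼)*(-24) = -256 - 6 = -262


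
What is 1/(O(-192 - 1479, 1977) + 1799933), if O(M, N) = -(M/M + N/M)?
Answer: 557/1002562783 ≈ 5.5558e-7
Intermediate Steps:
O(M, N) = -1 - N/M (O(M, N) = -(1 + N/M) = -1 - N/M)
1/(O(-192 - 1479, 1977) + 1799933) = 1/((-(-192 - 1479) - 1*1977)/(-192 - 1479) + 1799933) = 1/((-1*(-1671) - 1977)/(-1671) + 1799933) = 1/(-(1671 - 1977)/1671 + 1799933) = 1/(-1/1671*(-306) + 1799933) = 1/(102/557 + 1799933) = 1/(1002562783/557) = 557/1002562783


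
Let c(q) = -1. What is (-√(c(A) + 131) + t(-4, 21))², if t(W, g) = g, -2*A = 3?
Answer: (21 - √130)² ≈ 92.126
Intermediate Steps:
A = -3/2 (A = -½*3 = -3/2 ≈ -1.5000)
(-√(c(A) + 131) + t(-4, 21))² = (-√(-1 + 131) + 21)² = (-√130 + 21)² = (21 - √130)²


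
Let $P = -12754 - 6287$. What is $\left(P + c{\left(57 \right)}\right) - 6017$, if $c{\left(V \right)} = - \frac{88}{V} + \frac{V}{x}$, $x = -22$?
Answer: $- \frac{31427917}{1254} \approx -25062.0$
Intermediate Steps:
$P = -19041$ ($P = -12754 - 6287 = -19041$)
$c{\left(V \right)} = - \frac{88}{V} - \frac{V}{22}$ ($c{\left(V \right)} = - \frac{88}{V} + \frac{V}{-22} = - \frac{88}{V} + V \left(- \frac{1}{22}\right) = - \frac{88}{V} - \frac{V}{22}$)
$\left(P + c{\left(57 \right)}\right) - 6017 = \left(-19041 - \left(\frac{57}{22} + \frac{88}{57}\right)\right) - 6017 = \left(-19041 - \frac{5185}{1254}\right) - 6017 = - \frac{23882599}{1254} - 6017 = - \frac{31427917}{1254}$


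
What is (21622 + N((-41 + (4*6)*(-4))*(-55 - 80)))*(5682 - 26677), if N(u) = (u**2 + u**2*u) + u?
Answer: -132831895419144415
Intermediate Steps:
N(u) = u + u**2 + u**3 (N(u) = (u**2 + u**3) + u = u + u**2 + u**3)
(21622 + N((-41 + (4*6)*(-4))*(-55 - 80)))*(5682 - 26677) = (21622 + ((-41 + (4*6)*(-4))*(-55 - 80))*(1 + (-41 + (4*6)*(-4))*(-55 - 80) + ((-41 + (4*6)*(-4))*(-55 - 80))**2))*(5682 - 26677) = (21622 + ((-41 + 24*(-4))*(-135))*(1 + (-41 + 24*(-4))*(-135) + ((-41 + 24*(-4))*(-135))**2))*(-20995) = (21622 + ((-41 - 96)*(-135))*(1 + (-41 - 96)*(-135) + ((-41 - 96)*(-135))**2))*(-20995) = (21622 + (-137*(-135))*(1 - 137*(-135) + (-137*(-135))**2))*(-20995) = (21622 + 18495*(1 + 18495 + 18495**2))*(-20995) = (21622 + 18495*(1 + 18495 + 342065025))*(-20995) = (21622 + 18495*342083521)*(-20995) = (21622 + 6326834720895)*(-20995) = 6326834742517*(-20995) = -132831895419144415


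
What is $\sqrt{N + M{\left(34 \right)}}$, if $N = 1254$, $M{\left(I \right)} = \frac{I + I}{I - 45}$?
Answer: $\frac{\sqrt{150986}}{11} \approx 35.324$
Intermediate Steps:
$M{\left(I \right)} = \frac{2 I}{-45 + I}$
$\sqrt{N + M{\left(34 \right)}} = \sqrt{1254 + 2 \cdot 34 \frac{1}{-45 + 34}} = \sqrt{1254 + 2 \cdot 34 \frac{1}{-11}} = \sqrt{1254 + 2 \cdot 34 \left(- \frac{1}{11}\right)} = \sqrt{1254 - \frac{68}{11}} = \sqrt{\frac{13726}{11}} = \frac{\sqrt{150986}}{11}$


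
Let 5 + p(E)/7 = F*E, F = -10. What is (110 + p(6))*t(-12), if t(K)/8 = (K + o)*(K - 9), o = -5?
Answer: -985320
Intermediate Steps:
t(K) = 8*(-9 + K)*(-5 + K) (t(K) = 8*((K - 5)*(K - 9)) = 8*((-5 + K)*(-9 + K)) = 8*((-9 + K)*(-5 + K)) = 8*(-9 + K)*(-5 + K))
p(E) = -35 - 70*E (p(E) = -35 + 7*(-10*E) = -35 - 70*E)
(110 + p(6))*t(-12) = (110 + (-35 - 70*6))*(360 - 112*(-12) + 8*(-12)²) = (110 + (-35 - 420))*(360 + 1344 + 8*144) = (110 - 455)*(360 + 1344 + 1152) = -345*2856 = -985320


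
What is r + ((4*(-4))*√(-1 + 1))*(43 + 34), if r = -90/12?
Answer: -15/2 ≈ -7.5000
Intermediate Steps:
r = -15/2 (r = -90/12 = -10*¾ = -15/2 ≈ -7.5000)
r + ((4*(-4))*√(-1 + 1))*(43 + 34) = -15/2 + ((4*(-4))*√(-1 + 1))*(43 + 34) = -15/2 - 16*√0*77 = -15/2 - 16*0*77 = -15/2 + 0*77 = -15/2 + 0 = -15/2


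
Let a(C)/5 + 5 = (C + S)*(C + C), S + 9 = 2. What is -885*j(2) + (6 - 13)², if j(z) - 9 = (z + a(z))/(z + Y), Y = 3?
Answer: 13855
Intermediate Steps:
S = -7 (S = -9 + 2 = -7)
a(C) = -25 + 10*C*(-7 + C) (a(C) = -25 + 5*((C - 7)*(C + C)) = -25 + 5*((-7 + C)*(2*C)) = -25 + 5*(2*C*(-7 + C)) = -25 + 10*C*(-7 + C))
j(z) = 9 + (-25 - 69*z + 10*z²)/(3 + z) (j(z) = 9 + (z + (-25 - 70*z + 10*z²))/(z + 3) = 9 + (-25 - 69*z + 10*z²)/(3 + z))
-885*j(2) + (6 - 13)² = -1770*(1 - 30*2 + 5*2²)/(3 + 2) + (6 - 13)² = -1770*(1 - 60 + 5*4)/5 + (-7)² = -1770*(1 - 60 + 20)/5 + 49 = -1770*(-39)/5 + 49 = -885*(-78/5) + 49 = 13806 + 49 = 13855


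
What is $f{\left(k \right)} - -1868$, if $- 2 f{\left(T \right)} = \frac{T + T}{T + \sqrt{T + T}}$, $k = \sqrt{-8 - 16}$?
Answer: $\frac{1867 i \sqrt{6} + 1868 \sqrt[4]{6} \sqrt{i}}{i \sqrt{6} + \sqrt[4]{6} \sqrt{i}} \approx 1867.4 - 0.19543 i$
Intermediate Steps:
$k = 2 i \sqrt{6}$ ($k = \sqrt{-24} = 2 i \sqrt{6} \approx 4.899 i$)
$f{\left(T \right)} = - \frac{T}{T + \sqrt{2} \sqrt{T}}$ ($f{\left(T \right)} = - \frac{\left(T + T\right) \frac{1}{T + \sqrt{T + T}}}{2} = - \frac{2 T \frac{1}{T + \sqrt{2 T}}}{2} = - \frac{2 T \frac{1}{T + \sqrt{2} \sqrt{T}}}{2} = - \frac{T}{T + \sqrt{2} \sqrt{T}}$)
$f{\left(k \right)} - -1868 = - \frac{2 i \sqrt{6}}{2 i \sqrt{6} + \sqrt{2} \sqrt{2 i \sqrt{6}}} - -1868 = - \frac{2 i \sqrt{6}}{2 i \sqrt{6} + \sqrt{2} \cdot 2^{\frac{3}{4}} \sqrt[4]{3} \sqrt{i}} + 1868 = - \frac{2 i \sqrt{6}}{2 i \sqrt{6} + 2 \sqrt[4]{6} \sqrt{i}} + 1868 = 1868 - \frac{2 i \sqrt{6}}{2 i \sqrt{6} + 2 \sqrt[4]{6} \sqrt{i}}$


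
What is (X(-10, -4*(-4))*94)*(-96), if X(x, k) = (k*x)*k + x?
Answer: 23191680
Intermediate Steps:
X(x, k) = x + x*k² (X(x, k) = x*k² + x = x + x*k²)
(X(-10, -4*(-4))*94)*(-96) = (-10*(1 + (-4*(-4))²)*94)*(-96) = (-10*(1 + 16²)*94)*(-96) = (-10*(1 + 256)*94)*(-96) = (-10*257*94)*(-96) = -2570*94*(-96) = -241580*(-96) = 23191680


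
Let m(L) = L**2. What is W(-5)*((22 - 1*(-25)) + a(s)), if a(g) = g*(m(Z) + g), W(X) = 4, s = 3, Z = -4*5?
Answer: 5024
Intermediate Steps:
Z = -20
a(g) = g*(400 + g) (a(g) = g*((-20)**2 + g) = g*(400 + g))
W(-5)*((22 - 1*(-25)) + a(s)) = 4*((22 - 1*(-25)) + 3*(400 + 3)) = 4*((22 + 25) + 3*403) = 4*(47 + 1209) = 4*1256 = 5024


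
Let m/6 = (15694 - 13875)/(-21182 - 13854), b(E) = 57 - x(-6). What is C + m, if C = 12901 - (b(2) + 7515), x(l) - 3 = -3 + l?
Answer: 93242857/17518 ≈ 5322.7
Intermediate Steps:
x(l) = l (x(l) = 3 + (-3 + l) = l)
b(E) = 63 (b(E) = 57 - 1*(-6) = 57 + 6 = 63)
m = -5457/17518 (m = 6*((15694 - 13875)/(-21182 - 13854)) = 6*(1819/(-35036)) = 6*(1819*(-1/35036)) = 6*(-1819/35036) = -5457/17518 ≈ -0.31151)
C = 5323 (C = 12901 - (63 + 7515) = 12901 - 1*7578 = 12901 - 7578 = 5323)
C + m = 5323 - 5457/17518 = 93242857/17518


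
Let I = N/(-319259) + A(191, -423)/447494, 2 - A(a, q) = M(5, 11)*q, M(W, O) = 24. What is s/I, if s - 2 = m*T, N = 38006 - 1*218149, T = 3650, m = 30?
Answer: 3911041513390223/20963666882 ≈ 1.8656e+5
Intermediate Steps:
N = -180143 (N = 38006 - 218149 = -180143)
A(a, q) = 2 - 24*q
s = 109502 (s = 2 + 30*3650 = 2 + 109500 = 109502)
I = 41927333764/71433243473 (I = -180143/(-319259) + (2 - 24*(-423))/447494 = -180143*(-1/319259) + (2 + 10152)*(1/447494) = 180143/319259 + 10154*(1/447494) = 180143/319259 + 5077/223747 = 41927333764/71433243473 ≈ 0.58694)
s/I = 109502/(41927333764/71433243473) = 109502*(71433243473/41927333764) = 3911041513390223/20963666882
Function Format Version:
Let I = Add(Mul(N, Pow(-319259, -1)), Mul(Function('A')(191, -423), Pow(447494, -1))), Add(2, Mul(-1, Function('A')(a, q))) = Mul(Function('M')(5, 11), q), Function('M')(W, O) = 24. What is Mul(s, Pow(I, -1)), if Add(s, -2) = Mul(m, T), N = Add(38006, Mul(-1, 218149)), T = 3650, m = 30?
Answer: Rational(3911041513390223, 20963666882) ≈ 1.8656e+5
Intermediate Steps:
N = -180143 (N = Add(38006, -218149) = -180143)
Function('A')(a, q) = Add(2, Mul(-24, q)) (Function('A')(a, q) = Add(2, Mul(-1, Mul(24, q))) = Add(2, Mul(-24, q)))
s = 109502 (s = Add(2, Mul(30, 3650)) = Add(2, 109500) = 109502)
I = Rational(41927333764, 71433243473) (I = Add(Mul(-180143, Pow(-319259, -1)), Mul(Add(2, Mul(-24, -423)), Pow(447494, -1))) = Add(Mul(-180143, Rational(-1, 319259)), Mul(Add(2, 10152), Rational(1, 447494))) = Add(Rational(180143, 319259), Mul(10154, Rational(1, 447494))) = Add(Rational(180143, 319259), Rational(5077, 223747)) = Rational(41927333764, 71433243473) ≈ 0.58694)
Mul(s, Pow(I, -1)) = Mul(109502, Pow(Rational(41927333764, 71433243473), -1)) = Mul(109502, Rational(71433243473, 41927333764)) = Rational(3911041513390223, 20963666882)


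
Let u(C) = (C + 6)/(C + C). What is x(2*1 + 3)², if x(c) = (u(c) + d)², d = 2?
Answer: 923521/10000 ≈ 92.352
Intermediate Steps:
u(C) = (6 + C)/(2*C) (u(C) = (6 + C)/((2*C)) = (6 + C)*(1/(2*C)) = (6 + C)/(2*C))
x(c) = (2 + (6 + c)/(2*c))² (x(c) = ((6 + c)/(2*c) + 2)² = (2 + (6 + c)/(2*c))²)
x(2*1 + 3)² = ((6 + 5*(2*1 + 3))²/(4*(2*1 + 3)²))² = ((6 + 5*(2 + 3))²/(4*(2 + 3)²))² = ((¼)*(6 + 5*5)²/5²)² = ((¼)*(1/25)*(6 + 25)²)² = ((¼)*(1/25)*31²)² = ((¼)*(1/25)*961)² = (961/100)² = 923521/10000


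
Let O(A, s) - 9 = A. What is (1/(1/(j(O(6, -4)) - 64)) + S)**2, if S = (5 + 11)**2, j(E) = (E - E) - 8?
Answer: 33856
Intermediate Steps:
O(A, s) = 9 + A
j(E) = -8 (j(E) = 0 - 8 = -8)
S = 256 (S = 16**2 = 256)
(1/(1/(j(O(6, -4)) - 64)) + S)**2 = (1/(1/(-8 - 64)) + 256)**2 = (1/(1/(-72)) + 256)**2 = (1/(-1/72) + 256)**2 = (-72 + 256)**2 = 184**2 = 33856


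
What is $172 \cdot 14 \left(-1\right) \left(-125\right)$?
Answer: $301000$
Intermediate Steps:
$172 \cdot 14 \left(-1\right) \left(-125\right) = 172 \left(-14\right) \left(-125\right) = \left(-2408\right) \left(-125\right) = 301000$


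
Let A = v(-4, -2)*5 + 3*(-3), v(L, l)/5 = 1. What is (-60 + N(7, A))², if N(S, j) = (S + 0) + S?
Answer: 2116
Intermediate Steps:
v(L, l) = 5 (v(L, l) = 5*1 = 5)
A = 16 (A = 5*5 + 3*(-3) = 25 - 9 = 16)
N(S, j) = 2*S (N(S, j) = S + S = 2*S)
(-60 + N(7, A))² = (-60 + 2*7)² = (-60 + 14)² = (-46)² = 2116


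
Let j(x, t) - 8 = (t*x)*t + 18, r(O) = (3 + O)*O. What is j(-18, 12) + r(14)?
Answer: -2328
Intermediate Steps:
r(O) = O*(3 + O)
j(x, t) = 26 + x*t² (j(x, t) = 8 + ((t*x)*t + 18) = 8 + (x*t² + 18) = 8 + (18 + x*t²) = 26 + x*t²)
j(-18, 12) + r(14) = (26 - 18*12²) + 14*(3 + 14) = (26 - 18*144) + 14*17 = (26 - 2592) + 238 = -2566 + 238 = -2328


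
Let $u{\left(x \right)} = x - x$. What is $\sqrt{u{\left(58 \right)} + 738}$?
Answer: $3 \sqrt{82} \approx 27.166$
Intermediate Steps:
$u{\left(x \right)} = 0$
$\sqrt{u{\left(58 \right)} + 738} = \sqrt{0 + 738} = \sqrt{738} = 3 \sqrt{82}$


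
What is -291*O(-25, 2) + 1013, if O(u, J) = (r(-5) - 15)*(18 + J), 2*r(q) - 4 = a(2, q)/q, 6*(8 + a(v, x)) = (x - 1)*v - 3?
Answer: 70562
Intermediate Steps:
a(v, x) = -17/2 + v*(-1 + x)/6 (a(v, x) = -8 + ((x - 1)*v - 3)/6 = -8 + ((-1 + x)*v - 3)/6 = -8 + (v*(-1 + x) - 3)/6 = -8 + (-3 + v*(-1 + x))/6 = -8 + (-½ + v*(-1 + x)/6) = -17/2 + v*(-1 + x)/6)
r(q) = 2 + (-53/6 + q/3)/(2*q) (r(q) = 2 + ((-17/2 - ⅙*2 + (⅙)*2*q)/q)/2 = 2 + ((-17/2 - ⅓ + q/3)/q)/2 = 2 + ((-53/6 + q/3)/q)/2 = 2 + (-53/6 + q/3)/(2*q))
O(u, J) = -2151/10 - 239*J/20 (O(u, J) = ((1/12)*(-53 + 26*(-5))/(-5) - 15)*(18 + J) = ((1/12)*(-⅕)*(-53 - 130) - 15)*(18 + J) = ((1/12)*(-⅕)*(-183) - 15)*(18 + J) = (61/20 - 15)*(18 + J) = -239*(18 + J)/20 = -2151/10 - 239*J/20)
-291*O(-25, 2) + 1013 = -291*(-2151/10 - 239/20*2) + 1013 = -291*(-2151/10 - 239/10) + 1013 = -291*(-239) + 1013 = 69549 + 1013 = 70562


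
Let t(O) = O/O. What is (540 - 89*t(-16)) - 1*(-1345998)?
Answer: 1346449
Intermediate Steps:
t(O) = 1
(540 - 89*t(-16)) - 1*(-1345998) = (540 - 89*1) - 1*(-1345998) = (540 - 89) + 1345998 = 451 + 1345998 = 1346449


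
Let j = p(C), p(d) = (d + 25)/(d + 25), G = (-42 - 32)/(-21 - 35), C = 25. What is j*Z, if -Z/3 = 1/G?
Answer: -84/37 ≈ -2.2703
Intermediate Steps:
G = 37/28 (G = -74/(-56) = -74*(-1/56) = 37/28 ≈ 1.3214)
Z = -84/37 (Z = -3/37/28 = -3*28/37 = -84/37 ≈ -2.2703)
p(d) = 1 (p(d) = (25 + d)/(25 + d) = 1)
j = 1
j*Z = 1*(-84/37) = -84/37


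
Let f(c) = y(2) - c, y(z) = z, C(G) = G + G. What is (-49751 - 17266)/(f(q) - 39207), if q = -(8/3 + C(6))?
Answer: 201051/117571 ≈ 1.7100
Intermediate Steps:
C(G) = 2*G
q = -44/3 (q = -(8/3 + 2*6) = -(8*(⅓) + 12) = -(8/3 + 12) = -1*44/3 = -44/3 ≈ -14.667)
f(c) = 2 - c
(-49751 - 17266)/(f(q) - 39207) = (-49751 - 17266)/((2 - 1*(-44/3)) - 39207) = -67017/((2 + 44/3) - 39207) = -67017/(50/3 - 39207) = -67017/(-117571/3) = -67017*(-3/117571) = 201051/117571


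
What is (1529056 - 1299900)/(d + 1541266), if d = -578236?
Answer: 114578/481515 ≈ 0.23795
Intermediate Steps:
(1529056 - 1299900)/(d + 1541266) = (1529056 - 1299900)/(-578236 + 1541266) = 229156/963030 = 229156*(1/963030) = 114578/481515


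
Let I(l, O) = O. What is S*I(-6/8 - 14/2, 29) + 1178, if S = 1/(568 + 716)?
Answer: 1512581/1284 ≈ 1178.0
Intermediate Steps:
S = 1/1284 ≈ 0.00077882
S*I(-6/8 - 14/2, 29) + 1178 = (1/1284)*29 + 1178 = 29/1284 + 1178 = 1512581/1284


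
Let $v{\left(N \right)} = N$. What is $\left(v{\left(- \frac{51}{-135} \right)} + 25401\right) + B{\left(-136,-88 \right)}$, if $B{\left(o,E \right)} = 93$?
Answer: $\frac{1147247}{45} \approx 25494.0$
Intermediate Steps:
$\left(v{\left(- \frac{51}{-135} \right)} + 25401\right) + B{\left(-136,-88 \right)} = \left(- \frac{51}{-135} + 25401\right) + 93 = \left(\left(-51\right) \left(- \frac{1}{135}\right) + 25401\right) + 93 = \left(\frac{17}{45} + 25401\right) + 93 = \frac{1143062}{45} + 93 = \frac{1147247}{45}$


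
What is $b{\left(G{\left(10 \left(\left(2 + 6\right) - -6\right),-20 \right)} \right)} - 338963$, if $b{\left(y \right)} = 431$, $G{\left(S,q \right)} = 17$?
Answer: $-338532$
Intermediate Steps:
$b{\left(G{\left(10 \left(\left(2 + 6\right) - -6\right),-20 \right)} \right)} - 338963 = 431 - 338963 = -338532$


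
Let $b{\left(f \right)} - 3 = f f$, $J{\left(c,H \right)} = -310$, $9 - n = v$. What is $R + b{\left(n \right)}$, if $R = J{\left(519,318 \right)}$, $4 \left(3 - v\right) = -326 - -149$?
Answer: $\frac{18497}{16} \approx 1156.1$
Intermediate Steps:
$v = \frac{189}{4}$ ($v = 3 - \frac{-326 - -149}{4} = 3 - \frac{-326 + 149}{4} = 3 - - \frac{177}{4} = 3 + \frac{177}{4} = \frac{189}{4} \approx 47.25$)
$n = - \frac{153}{4}$ ($n = 9 - \frac{189}{4} = - \frac{153}{4} \approx -38.25$)
$b{\left(f \right)} = 3 + f^{2}$ ($b{\left(f \right)} = 3 + f f = 3 + f^{2}$)
$R = -310$
$R + b{\left(n \right)} = -310 + \left(3 + \left(- \frac{153}{4}\right)^{2}\right) = -310 + \left(3 + \frac{23409}{16}\right) = -310 + \frac{23457}{16} = \frac{18497}{16}$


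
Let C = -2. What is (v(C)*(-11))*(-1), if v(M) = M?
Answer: -22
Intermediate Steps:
(v(C)*(-11))*(-1) = -2*(-11)*(-1) = 22*(-1) = -22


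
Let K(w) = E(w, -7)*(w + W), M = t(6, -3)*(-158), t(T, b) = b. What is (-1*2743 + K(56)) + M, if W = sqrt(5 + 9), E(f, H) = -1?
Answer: -2325 - sqrt(14) ≈ -2328.7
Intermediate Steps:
W = sqrt(14) ≈ 3.7417
M = 474 (M = -3*(-158) = 474)
K(w) = -w - sqrt(14) (K(w) = -(w + sqrt(14)) = -w - sqrt(14))
(-1*2743 + K(56)) + M = (-1*2743 + (-1*56 - sqrt(14))) + 474 = (-2743 + (-56 - sqrt(14))) + 474 = (-2799 - sqrt(14)) + 474 = -2325 - sqrt(14)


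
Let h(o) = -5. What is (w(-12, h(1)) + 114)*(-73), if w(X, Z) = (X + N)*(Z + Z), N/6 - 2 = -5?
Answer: -30222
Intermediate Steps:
N = -18 (N = 12 + 6*(-5) = 12 - 30 = -18)
w(X, Z) = 2*Z*(-18 + X) (w(X, Z) = (X - 18)*(Z + Z) = (-18 + X)*(2*Z) = 2*Z*(-18 + X))
(w(-12, h(1)) + 114)*(-73) = (2*(-5)*(-18 - 12) + 114)*(-73) = (2*(-5)*(-30) + 114)*(-73) = (300 + 114)*(-73) = 414*(-73) = -30222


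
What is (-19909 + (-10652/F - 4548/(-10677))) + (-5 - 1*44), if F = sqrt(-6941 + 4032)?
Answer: -71029006/3559 + 10652*I*sqrt(2909)/2909 ≈ -19958.0 + 197.5*I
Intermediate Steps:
F = I*sqrt(2909) (F = sqrt(-2909) = I*sqrt(2909) ≈ 53.935*I)
(-19909 + (-10652/F - 4548/(-10677))) + (-5 - 1*44) = (-19909 + (-10652*(-I*sqrt(2909)/2909) - 4548/(-10677))) + (-5 - 1*44) = (-19909 + (-(-10652)*I*sqrt(2909)/2909 - 4548*(-1/10677))) + (-5 - 44) = (-19909 + (10652*I*sqrt(2909)/2909 + 1516/3559)) - 49 = (-19909 + (1516/3559 + 10652*I*sqrt(2909)/2909)) - 49 = (-70854615/3559 + 10652*I*sqrt(2909)/2909) - 49 = -71029006/3559 + 10652*I*sqrt(2909)/2909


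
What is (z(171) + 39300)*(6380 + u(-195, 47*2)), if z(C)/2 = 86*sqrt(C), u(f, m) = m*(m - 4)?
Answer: 583212000 + 7657440*sqrt(19) ≈ 6.1659e+8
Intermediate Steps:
u(f, m) = m*(-4 + m)
z(C) = 172*sqrt(C) (z(C) = 2*(86*sqrt(C)) = 172*sqrt(C))
(z(171) + 39300)*(6380 + u(-195, 47*2)) = (172*sqrt(171) + 39300)*(6380 + (47*2)*(-4 + 47*2)) = (172*(3*sqrt(19)) + 39300)*(6380 + 94*(-4 + 94)) = (516*sqrt(19) + 39300)*(6380 + 94*90) = (39300 + 516*sqrt(19))*(6380 + 8460) = (39300 + 516*sqrt(19))*14840 = 583212000 + 7657440*sqrt(19)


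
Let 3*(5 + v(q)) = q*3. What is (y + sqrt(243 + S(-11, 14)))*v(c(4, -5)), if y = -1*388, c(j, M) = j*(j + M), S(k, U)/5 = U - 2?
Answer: 3492 - 9*sqrt(303) ≈ 3335.3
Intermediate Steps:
S(k, U) = -10 + 5*U (S(k, U) = 5*(U - 2) = 5*(-2 + U) = -10 + 5*U)
c(j, M) = j*(M + j)
v(q) = -5 + q (v(q) = -5 + (q*3)/3 = -5 + (3*q)/3 = -5 + q)
y = -388
(y + sqrt(243 + S(-11, 14)))*v(c(4, -5)) = (-388 + sqrt(243 + (-10 + 5*14)))*(-5 + 4*(-5 + 4)) = (-388 + sqrt(243 + (-10 + 70)))*(-5 + 4*(-1)) = (-388 + sqrt(243 + 60))*(-5 - 4) = (-388 + sqrt(303))*(-9) = 3492 - 9*sqrt(303)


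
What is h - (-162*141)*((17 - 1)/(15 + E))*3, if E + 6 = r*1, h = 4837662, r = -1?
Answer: 4974714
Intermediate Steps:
E = -7 (E = -6 - 1*1 = -6 - 1 = -7)
h - (-162*141)*((17 - 1)/(15 + E))*3 = 4837662 - (-162*141)*((17 - 1)/(15 - 7))*3 = 4837662 - (-22842)*(16/8)*3 = 4837662 - (-22842)*(16*(⅛))*3 = 4837662 - (-22842)*2*3 = 4837662 - (-22842)*6 = 4837662 - 1*(-137052) = 4837662 + 137052 = 4974714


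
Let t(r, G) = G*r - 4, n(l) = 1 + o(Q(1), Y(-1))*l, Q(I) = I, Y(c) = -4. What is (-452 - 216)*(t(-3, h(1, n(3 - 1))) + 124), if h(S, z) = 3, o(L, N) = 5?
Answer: -74148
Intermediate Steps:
n(l) = 1 + 5*l
t(r, G) = -4 + G*r
(-452 - 216)*(t(-3, h(1, n(3 - 1))) + 124) = (-452 - 216)*((-4 + 3*(-3)) + 124) = -668*((-4 - 9) + 124) = -668*(-13 + 124) = -668*111 = -74148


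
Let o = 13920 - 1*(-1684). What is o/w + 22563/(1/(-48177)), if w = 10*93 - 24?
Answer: -492418988101/453 ≈ -1.0870e+9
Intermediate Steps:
o = 15604 (o = 13920 + 1684 = 15604)
w = 906 (w = 930 - 24 = 906)
o/w + 22563/(1/(-48177)) = 15604/906 + 22563/(1/(-48177)) = 15604*(1/906) + 22563/(-1/48177) = 7802/453 + 22563*(-48177) = 7802/453 - 1087017651 = -492418988101/453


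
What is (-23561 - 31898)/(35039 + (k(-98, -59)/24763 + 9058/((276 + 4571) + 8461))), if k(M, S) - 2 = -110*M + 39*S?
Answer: -9138145917918/5773649801279 ≈ -1.5827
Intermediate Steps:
k(M, S) = 2 - 110*M + 39*S (k(M, S) = 2 + (-110*M + 39*S) = 2 - 110*M + 39*S)
(-23561 - 31898)/(35039 + (k(-98, -59)/24763 + 9058/((276 + 4571) + 8461))) = (-23561 - 31898)/(35039 + ((2 - 110*(-98) + 39*(-59))/24763 + 9058/((276 + 4571) + 8461))) = -55459/(35039 + ((2 + 10780 - 2301)*(1/24763) + 9058/(4847 + 8461))) = -55459/(35039 + (8481*(1/24763) + 9058/13308)) = -55459/(35039 + (8481/24763 + 9058*(1/13308))) = -55459/(35039 + (8481/24763 + 4529/6654)) = -55459/(35039 + 168584201/164773002) = -55459/5773649801279/164773002 = -55459*164773002/5773649801279 = -9138145917918/5773649801279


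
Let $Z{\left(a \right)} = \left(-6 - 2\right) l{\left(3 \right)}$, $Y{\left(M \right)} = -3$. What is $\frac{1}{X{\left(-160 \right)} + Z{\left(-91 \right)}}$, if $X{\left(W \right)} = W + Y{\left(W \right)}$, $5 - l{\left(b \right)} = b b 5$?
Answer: $\frac{1}{157} \approx 0.0063694$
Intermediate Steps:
$l{\left(b \right)} = 5 - 5 b^{2}$ ($l{\left(b \right)} = 5 - b b 5 = 5 - b^{2} \cdot 5 = 5 - 5 b^{2}$)
$X{\left(W \right)} = -3 + W$ ($X{\left(W \right)} = W - 3 = -3 + W$)
$Z{\left(a \right)} = 320$ ($Z{\left(a \right)} = \left(-6 - 2\right) \left(5 - 5 \cdot 3^{2}\right) = - 8 \left(5 - 45\right) = \left(-8\right) \left(-40\right) = 320$)
$\frac{1}{X{\left(-160 \right)} + Z{\left(-91 \right)}} = \frac{1}{\left(-3 - 160\right) + 320} = \frac{1}{-163 + 320} = \frac{1}{157}$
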